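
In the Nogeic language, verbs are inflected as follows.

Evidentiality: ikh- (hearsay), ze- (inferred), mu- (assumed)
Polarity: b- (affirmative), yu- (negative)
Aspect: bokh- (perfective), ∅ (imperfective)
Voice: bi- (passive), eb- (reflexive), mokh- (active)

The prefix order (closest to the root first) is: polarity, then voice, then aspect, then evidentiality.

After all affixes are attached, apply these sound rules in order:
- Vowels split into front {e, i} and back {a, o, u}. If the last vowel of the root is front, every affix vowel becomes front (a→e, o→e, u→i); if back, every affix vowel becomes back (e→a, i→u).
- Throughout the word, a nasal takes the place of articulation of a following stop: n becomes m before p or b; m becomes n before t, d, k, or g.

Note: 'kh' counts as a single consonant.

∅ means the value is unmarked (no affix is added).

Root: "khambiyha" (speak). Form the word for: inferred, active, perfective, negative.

Attach polarity negative yu- → yukhambiyha.
Attach voice active mokh- → mokhyukhambiyha.
Attach aspect perfective bokh- → bokhmokhyukhambiyha.
Attach evidentiality inferred ze- → zebokhmokhyukhambiyha.
Apply vowel harmony: zebokhmokhyukhambiyha → zabokhmokhyukhambiyha.
Nasal assimilation: no change.

zabokhmokhyukhambiyha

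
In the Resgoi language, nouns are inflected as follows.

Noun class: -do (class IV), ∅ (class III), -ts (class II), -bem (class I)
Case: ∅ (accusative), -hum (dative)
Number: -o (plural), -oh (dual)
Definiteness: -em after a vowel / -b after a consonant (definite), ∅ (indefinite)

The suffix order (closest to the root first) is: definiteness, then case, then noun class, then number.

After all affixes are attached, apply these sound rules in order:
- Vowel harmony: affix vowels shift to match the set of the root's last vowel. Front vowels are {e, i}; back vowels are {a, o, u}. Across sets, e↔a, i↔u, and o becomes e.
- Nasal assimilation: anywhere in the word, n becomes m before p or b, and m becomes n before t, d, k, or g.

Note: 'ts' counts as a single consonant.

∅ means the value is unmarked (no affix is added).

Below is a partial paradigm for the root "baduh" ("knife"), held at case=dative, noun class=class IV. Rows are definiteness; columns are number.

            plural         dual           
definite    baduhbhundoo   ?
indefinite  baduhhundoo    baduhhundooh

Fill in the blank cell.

baduhbhundooh

Attach definiteness definite -b (after consonant 'h') → baduhb.
Attach case dative -hum → baduhbhum.
Attach noun class class IV -do → baduhbhumdo.
Attach number dual -oh → baduhbhumdooh.
Vowel harmony: no change.
Apply nasal assimilation: baduhbhumdooh → baduhbhundooh.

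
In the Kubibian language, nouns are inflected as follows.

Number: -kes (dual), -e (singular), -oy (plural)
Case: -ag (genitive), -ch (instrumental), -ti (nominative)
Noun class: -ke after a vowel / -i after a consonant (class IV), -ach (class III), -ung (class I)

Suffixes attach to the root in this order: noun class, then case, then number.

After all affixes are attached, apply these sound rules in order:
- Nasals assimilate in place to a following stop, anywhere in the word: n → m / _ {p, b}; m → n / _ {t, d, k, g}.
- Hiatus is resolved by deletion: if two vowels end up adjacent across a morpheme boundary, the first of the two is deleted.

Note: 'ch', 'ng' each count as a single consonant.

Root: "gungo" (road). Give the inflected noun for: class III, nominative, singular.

gungachte

Attach noun class class III -ach → gungoach.
Attach case nominative -ti → gungoachti.
Attach number singular -e → gungoachtie.
Nasal assimilation: no change.
Apply vowel deletion: gungoachtie → gungachte.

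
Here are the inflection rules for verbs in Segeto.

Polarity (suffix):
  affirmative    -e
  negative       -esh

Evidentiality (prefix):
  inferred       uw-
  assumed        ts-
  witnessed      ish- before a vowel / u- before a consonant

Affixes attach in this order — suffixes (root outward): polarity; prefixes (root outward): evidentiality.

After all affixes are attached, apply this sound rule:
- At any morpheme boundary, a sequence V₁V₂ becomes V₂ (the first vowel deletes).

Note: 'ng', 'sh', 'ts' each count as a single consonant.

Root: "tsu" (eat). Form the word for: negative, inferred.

Attach evidentiality inferred uw- → uwtsu.
Attach polarity negative -esh → uwtsuesh.
Apply vowel deletion: uwtsuesh → uwtsesh.

uwtsesh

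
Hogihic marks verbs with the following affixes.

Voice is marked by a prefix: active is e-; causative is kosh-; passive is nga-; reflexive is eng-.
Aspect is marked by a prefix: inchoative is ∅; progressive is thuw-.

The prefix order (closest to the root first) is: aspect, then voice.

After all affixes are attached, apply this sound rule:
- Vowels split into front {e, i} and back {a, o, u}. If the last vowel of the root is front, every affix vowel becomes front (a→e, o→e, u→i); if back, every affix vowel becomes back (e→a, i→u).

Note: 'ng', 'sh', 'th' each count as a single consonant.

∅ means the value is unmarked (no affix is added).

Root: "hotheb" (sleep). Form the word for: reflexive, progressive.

engthiwhotheb

Attach aspect progressive thuw- → thuwhotheb.
Attach voice reflexive eng- → engthuwhotheb.
Apply vowel harmony: engthuwhotheb → engthiwhotheb.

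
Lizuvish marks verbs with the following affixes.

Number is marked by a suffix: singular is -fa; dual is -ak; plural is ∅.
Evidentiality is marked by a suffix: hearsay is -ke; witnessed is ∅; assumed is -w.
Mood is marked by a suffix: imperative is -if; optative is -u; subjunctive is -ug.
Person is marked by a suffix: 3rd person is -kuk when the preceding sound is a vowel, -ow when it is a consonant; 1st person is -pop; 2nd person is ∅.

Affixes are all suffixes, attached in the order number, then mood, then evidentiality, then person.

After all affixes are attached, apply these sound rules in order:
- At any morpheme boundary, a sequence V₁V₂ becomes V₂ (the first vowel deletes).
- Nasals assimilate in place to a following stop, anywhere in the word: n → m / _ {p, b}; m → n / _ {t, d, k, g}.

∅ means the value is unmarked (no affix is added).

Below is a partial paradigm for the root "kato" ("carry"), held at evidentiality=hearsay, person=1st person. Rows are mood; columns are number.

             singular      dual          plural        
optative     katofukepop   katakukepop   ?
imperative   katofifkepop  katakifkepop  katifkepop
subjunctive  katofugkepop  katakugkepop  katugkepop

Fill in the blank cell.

katukepop

number = plural: zero marking, form stays kato.
Attach mood optative -u → katou.
Attach evidentiality hearsay -ke → katouke.
Attach person 1st person -pop → katoukepop.
Apply vowel deletion: katoukepop → katukepop.
Nasal assimilation: no change.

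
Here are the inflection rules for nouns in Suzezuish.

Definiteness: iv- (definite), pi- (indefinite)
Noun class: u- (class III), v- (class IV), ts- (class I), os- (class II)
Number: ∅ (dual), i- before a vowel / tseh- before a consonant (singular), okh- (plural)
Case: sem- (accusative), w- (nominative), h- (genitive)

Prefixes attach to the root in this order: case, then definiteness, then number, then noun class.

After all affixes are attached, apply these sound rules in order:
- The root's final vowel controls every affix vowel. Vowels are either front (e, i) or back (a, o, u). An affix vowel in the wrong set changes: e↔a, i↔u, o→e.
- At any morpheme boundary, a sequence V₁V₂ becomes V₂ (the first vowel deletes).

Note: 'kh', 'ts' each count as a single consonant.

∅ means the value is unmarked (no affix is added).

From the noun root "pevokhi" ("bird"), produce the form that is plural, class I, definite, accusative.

tsekhivsempevokhi

Attach case accusative sem- → sempevokhi.
Attach definiteness definite iv- → ivsempevokhi.
Attach number plural okh- → okhivsempevokhi.
Attach noun class class I ts- → tsokhivsempevokhi.
Apply vowel harmony: tsokhivsempevokhi → tsekhivsempevokhi.
Vowel deletion: no change.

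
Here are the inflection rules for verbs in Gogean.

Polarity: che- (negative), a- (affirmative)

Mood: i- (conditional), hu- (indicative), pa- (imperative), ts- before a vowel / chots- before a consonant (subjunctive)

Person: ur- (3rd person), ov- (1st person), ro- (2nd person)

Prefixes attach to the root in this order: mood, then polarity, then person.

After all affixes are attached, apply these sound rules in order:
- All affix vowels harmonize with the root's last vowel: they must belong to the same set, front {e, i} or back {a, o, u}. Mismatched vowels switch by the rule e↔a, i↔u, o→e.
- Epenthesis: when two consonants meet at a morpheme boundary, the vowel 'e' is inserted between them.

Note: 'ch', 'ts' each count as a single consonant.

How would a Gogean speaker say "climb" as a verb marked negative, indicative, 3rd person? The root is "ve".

Attach mood indicative hu- → huve.
Attach polarity negative che- → chehuve.
Attach person 3rd person ur- → urchehuve.
Apply vowel harmony: urchehuve → irchehive.
Apply epenthesis: irchehive → irechehive.

irechehive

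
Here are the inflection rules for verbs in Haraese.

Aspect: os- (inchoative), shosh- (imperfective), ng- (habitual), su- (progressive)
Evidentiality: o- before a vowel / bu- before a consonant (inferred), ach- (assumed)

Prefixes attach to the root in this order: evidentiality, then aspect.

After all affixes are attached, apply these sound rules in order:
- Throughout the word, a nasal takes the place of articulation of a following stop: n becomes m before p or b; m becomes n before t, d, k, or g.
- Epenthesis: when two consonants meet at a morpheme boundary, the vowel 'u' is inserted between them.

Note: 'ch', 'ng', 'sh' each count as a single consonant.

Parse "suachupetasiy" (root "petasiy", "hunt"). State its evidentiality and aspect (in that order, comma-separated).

assumed, progressive

Segment: su-ach-petasiy.
evidentiality: ach- → assumed.
aspect: su- → progressive.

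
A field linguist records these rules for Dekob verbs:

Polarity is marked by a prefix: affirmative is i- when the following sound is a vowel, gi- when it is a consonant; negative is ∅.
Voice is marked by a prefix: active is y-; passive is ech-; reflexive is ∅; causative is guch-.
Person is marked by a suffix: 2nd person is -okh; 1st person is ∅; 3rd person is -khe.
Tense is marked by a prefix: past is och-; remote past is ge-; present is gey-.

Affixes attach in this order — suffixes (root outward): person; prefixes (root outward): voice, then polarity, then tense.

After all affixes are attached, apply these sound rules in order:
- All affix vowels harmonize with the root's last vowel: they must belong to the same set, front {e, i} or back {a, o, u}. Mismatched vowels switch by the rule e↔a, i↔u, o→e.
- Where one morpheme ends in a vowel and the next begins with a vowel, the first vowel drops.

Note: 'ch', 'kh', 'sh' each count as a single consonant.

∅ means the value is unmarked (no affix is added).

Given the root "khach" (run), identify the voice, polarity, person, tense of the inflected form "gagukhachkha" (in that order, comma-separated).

Segment: ge-gi-khach-khe.
voice: ∅ → reflexive.
polarity: i/gi- → affirmative.
person: -khe → 3rd person.
tense: ge- → remote past.

reflexive, affirmative, 3rd person, remote past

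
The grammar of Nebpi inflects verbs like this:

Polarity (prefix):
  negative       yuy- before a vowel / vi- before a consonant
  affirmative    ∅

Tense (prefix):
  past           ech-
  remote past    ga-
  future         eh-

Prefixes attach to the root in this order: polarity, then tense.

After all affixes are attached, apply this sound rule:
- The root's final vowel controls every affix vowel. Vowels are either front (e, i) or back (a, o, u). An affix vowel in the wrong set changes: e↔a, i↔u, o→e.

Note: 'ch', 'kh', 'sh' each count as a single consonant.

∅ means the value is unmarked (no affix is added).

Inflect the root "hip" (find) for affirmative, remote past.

polarity = affirmative: zero marking, form stays hip.
Attach tense remote past ga- → gahip.
Apply vowel harmony: gahip → gehip.

gehip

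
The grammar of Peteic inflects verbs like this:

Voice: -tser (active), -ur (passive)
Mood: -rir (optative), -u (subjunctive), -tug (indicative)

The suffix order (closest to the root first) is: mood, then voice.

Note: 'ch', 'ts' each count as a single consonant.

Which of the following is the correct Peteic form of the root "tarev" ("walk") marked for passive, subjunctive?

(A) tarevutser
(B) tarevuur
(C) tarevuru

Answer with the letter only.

Attach mood subjunctive -u → tarevu.
Attach voice passive -ur → tarevuur.
So the correct form is tarevuur, option (B).
(C) tarevuru is wrong: it has the affixes in the wrong order.
(A) tarevutser is wrong: it uses active instead of passive for voice.

B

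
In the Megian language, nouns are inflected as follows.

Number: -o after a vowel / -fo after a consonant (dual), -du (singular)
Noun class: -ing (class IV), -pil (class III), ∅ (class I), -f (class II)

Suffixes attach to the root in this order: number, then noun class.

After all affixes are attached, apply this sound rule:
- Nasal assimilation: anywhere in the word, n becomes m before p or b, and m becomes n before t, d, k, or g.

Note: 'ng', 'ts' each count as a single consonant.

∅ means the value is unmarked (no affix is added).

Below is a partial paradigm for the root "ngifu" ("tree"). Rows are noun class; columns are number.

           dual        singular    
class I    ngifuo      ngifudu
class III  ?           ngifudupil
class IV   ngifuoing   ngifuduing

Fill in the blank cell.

Attach number dual -o (after vowel 'u') → ngifuo.
Attach noun class class III -pil → ngifuopil.
Nasal assimilation: no change.

ngifuopil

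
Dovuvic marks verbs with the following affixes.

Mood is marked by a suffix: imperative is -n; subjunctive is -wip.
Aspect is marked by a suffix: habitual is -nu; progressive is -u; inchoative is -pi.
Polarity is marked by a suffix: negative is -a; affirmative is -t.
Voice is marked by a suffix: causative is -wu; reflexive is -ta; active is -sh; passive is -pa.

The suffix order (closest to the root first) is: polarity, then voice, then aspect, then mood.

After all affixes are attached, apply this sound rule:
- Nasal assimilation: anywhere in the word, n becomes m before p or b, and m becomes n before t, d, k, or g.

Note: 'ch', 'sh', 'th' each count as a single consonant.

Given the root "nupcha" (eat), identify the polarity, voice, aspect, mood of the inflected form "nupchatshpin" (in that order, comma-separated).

affirmative, active, inchoative, imperative

Segment: nupcha-t-sh-pi-n.
polarity: -t → affirmative.
voice: -sh → active.
aspect: -pi → inchoative.
mood: -n → imperative.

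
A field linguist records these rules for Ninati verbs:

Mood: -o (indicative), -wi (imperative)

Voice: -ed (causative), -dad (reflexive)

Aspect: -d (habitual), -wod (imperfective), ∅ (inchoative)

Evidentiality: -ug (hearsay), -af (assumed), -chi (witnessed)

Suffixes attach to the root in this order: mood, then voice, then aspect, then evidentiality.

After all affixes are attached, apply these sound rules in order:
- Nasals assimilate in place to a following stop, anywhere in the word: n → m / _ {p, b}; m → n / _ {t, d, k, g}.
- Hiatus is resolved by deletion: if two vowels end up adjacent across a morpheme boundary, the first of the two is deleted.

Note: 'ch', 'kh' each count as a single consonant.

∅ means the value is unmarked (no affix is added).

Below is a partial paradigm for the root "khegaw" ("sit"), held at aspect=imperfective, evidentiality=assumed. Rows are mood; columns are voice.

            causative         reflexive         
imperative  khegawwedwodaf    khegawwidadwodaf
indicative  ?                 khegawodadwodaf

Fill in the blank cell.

Attach mood indicative -o → khegawo.
Attach voice causative -ed → khegawoed.
Attach aspect imperfective -wod → khegawoedwod.
Attach evidentiality assumed -af → khegawoedwodaf.
Nasal assimilation: no change.
Apply vowel deletion: khegawoedwodaf → khegawedwodaf.

khegawedwodaf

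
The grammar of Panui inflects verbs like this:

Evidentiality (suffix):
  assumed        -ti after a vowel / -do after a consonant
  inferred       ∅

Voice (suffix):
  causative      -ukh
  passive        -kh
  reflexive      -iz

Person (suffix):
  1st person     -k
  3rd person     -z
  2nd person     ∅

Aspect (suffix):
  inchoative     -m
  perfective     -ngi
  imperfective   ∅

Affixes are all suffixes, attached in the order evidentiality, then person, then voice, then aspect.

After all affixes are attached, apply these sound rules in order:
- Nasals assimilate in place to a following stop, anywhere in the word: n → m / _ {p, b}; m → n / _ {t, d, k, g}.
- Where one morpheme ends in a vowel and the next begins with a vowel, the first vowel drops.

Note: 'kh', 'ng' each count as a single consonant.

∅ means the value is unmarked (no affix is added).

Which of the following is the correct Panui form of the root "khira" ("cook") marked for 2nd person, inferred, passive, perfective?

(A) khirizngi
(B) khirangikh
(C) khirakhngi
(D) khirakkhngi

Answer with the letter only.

evidentiality = inferred: zero marking, form stays khira.
person = 2nd person: zero marking, form stays khira.
Attach voice passive -kh → khirakh.
Attach aspect perfective -ngi → khirakhngi.
Nasal assimilation: no change.
Vowel deletion: no change.
So the correct form is khirakhngi, option (C).
(A) khirizngi is wrong: it uses reflexive instead of passive for voice.
(B) khirangikh is wrong: it has the affixes in the wrong order.
(D) khirakkhngi is wrong: it uses 1st person instead of 2nd person for person.

C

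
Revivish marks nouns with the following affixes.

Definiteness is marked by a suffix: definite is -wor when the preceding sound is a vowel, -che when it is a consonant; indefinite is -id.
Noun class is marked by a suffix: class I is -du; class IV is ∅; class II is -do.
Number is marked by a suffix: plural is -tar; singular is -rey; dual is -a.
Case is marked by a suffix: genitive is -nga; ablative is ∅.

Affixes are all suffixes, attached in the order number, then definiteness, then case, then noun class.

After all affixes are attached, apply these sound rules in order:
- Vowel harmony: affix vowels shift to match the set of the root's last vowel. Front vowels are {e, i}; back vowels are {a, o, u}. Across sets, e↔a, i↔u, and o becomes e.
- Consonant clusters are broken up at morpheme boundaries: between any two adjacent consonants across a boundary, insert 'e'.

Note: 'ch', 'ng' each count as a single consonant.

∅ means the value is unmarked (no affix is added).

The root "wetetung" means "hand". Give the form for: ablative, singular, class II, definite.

wetetungerayechado

Attach number singular -rey → wetetungrey.
Attach definiteness definite -che (after consonant 'y') → wetetungreyche.
case = ablative: zero marking, form stays wetetungreyche.
Attach noun class class II -do → wetetungreychedo.
Apply vowel harmony: wetetungreychedo → wetetungraychado.
Apply epenthesis: wetetungraychado → wetetungerayechado.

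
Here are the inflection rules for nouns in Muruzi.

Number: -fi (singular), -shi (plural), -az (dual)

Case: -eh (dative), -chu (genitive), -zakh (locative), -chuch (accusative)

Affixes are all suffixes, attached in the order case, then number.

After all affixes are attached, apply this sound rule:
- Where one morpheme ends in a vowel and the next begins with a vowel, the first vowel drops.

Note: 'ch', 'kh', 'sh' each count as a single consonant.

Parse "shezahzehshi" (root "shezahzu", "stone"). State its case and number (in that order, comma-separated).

dative, plural

Segment: shezahzu-eh-shi.
case: -eh → dative.
number: -shi → plural.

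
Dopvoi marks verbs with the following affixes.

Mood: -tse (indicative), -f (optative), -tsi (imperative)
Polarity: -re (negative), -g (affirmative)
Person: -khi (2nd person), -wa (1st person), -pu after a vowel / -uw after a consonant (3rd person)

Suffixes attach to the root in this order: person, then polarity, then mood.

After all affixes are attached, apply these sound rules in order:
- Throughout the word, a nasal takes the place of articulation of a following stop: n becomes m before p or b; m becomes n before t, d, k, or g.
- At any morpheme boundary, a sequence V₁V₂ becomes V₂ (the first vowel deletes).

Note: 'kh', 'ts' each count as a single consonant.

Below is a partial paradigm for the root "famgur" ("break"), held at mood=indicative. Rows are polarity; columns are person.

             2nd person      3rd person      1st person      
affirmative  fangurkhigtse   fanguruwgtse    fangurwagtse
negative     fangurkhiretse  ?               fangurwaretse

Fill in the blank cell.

Attach person 3rd person -uw (after consonant 'r') → famguruw.
Attach polarity negative -re → famguruwre.
Attach mood indicative -tse → famguruwretse.
Apply nasal assimilation: famguruwretse → fanguruwretse.
Vowel deletion: no change.

fanguruwretse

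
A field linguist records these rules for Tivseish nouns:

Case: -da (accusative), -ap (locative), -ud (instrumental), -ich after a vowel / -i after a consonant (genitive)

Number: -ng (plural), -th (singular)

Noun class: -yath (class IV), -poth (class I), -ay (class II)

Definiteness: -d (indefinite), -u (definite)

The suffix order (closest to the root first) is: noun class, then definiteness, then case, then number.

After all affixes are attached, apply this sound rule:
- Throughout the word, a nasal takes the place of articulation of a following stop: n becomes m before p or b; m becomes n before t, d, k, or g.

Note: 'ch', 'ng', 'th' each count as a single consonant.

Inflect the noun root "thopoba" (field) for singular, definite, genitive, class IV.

Attach noun class class IV -yath → thopobayath.
Attach definiteness definite -u → thopobayathu.
Attach case genitive -ich (after vowel 'u') → thopobayathuich.
Attach number singular -th → thopobayathuichth.
Nasal assimilation: no change.

thopobayathuichth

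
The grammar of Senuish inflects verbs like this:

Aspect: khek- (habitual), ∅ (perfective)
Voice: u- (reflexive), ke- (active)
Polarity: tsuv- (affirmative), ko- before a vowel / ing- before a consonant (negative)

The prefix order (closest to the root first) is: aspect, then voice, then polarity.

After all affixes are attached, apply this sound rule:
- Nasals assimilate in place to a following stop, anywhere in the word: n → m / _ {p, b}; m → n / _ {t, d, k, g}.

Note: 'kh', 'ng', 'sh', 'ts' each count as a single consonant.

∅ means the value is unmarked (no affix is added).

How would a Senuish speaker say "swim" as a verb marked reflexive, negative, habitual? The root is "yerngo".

Attach aspect habitual khek- → khekyerngo.
Attach voice reflexive u- → ukhekyerngo.
Attach polarity negative ko- (before vowel 'u') → koukhekyerngo.
Nasal assimilation: no change.

koukhekyerngo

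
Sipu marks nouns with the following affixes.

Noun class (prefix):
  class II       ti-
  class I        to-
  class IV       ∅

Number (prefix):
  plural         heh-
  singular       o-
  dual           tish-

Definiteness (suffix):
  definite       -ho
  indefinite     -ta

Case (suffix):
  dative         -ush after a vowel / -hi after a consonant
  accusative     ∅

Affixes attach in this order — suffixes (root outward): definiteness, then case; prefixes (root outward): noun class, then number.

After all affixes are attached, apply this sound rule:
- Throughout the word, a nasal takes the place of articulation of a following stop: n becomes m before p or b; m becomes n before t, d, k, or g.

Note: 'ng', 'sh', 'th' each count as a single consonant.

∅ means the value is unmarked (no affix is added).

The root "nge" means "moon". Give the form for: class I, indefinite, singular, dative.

otongetaush

Attach noun class class I to- → tonge.
Attach number singular o- → otonge.
Attach definiteness indefinite -ta → otongeta.
Attach case dative -ush (after vowel 'a') → otongetaush.
Nasal assimilation: no change.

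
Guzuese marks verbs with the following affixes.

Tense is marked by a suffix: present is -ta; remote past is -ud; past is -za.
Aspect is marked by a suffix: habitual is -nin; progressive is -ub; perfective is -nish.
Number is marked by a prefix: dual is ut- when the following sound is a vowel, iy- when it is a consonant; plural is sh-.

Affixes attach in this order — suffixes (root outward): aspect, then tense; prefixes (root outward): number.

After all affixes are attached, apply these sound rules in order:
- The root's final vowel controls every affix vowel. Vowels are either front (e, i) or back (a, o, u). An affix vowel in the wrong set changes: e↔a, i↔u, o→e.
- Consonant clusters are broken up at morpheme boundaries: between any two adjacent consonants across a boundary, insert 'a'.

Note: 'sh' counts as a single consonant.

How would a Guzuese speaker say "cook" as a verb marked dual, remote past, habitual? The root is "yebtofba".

uyayebtofbanunud

Attach aspect habitual -nin → yebtofbanin.
Attach number dual iy- (before consonant 'y') → iyyebtofbanin.
Attach tense remote past -ud → iyyebtofbaninud.
Apply vowel harmony: iyyebtofbaninud → uyyebtofbanunud.
Apply epenthesis: uyyebtofbanunud → uyayebtofbanunud.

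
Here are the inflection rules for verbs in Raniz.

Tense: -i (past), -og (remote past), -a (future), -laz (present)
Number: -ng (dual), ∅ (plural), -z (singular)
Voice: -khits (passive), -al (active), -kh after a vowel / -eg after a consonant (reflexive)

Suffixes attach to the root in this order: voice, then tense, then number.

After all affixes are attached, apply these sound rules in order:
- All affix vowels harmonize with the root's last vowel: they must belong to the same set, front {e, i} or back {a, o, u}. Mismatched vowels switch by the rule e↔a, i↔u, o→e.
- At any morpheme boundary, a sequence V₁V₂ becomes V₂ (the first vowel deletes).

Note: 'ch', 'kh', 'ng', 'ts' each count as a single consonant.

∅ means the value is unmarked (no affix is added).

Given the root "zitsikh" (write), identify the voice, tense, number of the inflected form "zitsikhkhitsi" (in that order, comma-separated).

Segment: zitsikh-khits-i.
voice: -khits → passive.
tense: -i → past.
number: ∅ → plural.

passive, past, plural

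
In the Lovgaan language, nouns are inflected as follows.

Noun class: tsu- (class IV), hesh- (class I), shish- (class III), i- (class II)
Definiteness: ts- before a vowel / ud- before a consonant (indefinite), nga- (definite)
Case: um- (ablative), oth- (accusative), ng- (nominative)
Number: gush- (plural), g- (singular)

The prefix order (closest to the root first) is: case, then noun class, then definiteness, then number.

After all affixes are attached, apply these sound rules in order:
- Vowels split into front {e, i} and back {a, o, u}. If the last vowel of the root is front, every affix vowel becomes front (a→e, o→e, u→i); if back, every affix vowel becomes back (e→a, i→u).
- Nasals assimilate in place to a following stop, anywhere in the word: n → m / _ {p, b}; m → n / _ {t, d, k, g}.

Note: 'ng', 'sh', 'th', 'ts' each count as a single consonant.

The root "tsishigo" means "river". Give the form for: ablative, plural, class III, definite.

gushngashushumtsishigo

Attach case ablative um- → umtsishigo.
Attach noun class class III shish- → shishumtsishigo.
Attach definiteness definite nga- → ngashishumtsishigo.
Attach number plural gush- → gushngashishumtsishigo.
Apply vowel harmony: gushngashishumtsishigo → gushngashushumtsishigo.
Nasal assimilation: no change.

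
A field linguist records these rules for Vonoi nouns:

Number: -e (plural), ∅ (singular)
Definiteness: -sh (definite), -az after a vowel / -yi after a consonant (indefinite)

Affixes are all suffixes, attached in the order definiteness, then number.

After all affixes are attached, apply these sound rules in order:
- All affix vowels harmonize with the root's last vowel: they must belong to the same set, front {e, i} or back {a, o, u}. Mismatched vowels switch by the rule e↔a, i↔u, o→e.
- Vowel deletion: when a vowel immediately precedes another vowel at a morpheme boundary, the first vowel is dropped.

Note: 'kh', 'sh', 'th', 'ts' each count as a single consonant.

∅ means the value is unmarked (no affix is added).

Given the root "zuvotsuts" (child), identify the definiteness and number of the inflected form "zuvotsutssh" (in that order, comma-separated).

Segment: zuvotsuts-sh.
definiteness: -sh → definite.
number: ∅ → singular.

definite, singular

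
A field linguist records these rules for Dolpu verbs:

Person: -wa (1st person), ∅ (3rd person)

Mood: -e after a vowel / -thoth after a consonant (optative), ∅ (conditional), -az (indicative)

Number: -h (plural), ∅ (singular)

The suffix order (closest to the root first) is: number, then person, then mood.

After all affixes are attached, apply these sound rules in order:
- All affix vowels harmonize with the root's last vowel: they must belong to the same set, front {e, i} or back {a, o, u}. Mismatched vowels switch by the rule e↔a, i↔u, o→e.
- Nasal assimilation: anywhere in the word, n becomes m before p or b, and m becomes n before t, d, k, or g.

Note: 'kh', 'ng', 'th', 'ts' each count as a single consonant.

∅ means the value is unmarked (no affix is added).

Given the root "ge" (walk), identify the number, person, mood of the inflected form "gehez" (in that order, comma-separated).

Segment: ge-h-az.
number: -h → plural.
person: ∅ → 3rd person.
mood: -az → indicative.

plural, 3rd person, indicative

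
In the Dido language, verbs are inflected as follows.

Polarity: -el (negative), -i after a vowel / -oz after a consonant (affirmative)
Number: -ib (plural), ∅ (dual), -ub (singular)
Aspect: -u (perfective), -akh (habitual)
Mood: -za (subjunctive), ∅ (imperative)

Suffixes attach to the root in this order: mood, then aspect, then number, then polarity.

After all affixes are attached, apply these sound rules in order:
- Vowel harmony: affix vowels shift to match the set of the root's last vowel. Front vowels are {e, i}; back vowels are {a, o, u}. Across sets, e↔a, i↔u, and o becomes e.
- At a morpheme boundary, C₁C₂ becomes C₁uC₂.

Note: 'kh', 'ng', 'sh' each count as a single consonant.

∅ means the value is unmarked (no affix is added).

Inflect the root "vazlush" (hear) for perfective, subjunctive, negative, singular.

vazlushuzauubal

Attach mood subjunctive -za → vazlushza.
Attach aspect perfective -u → vazlushzau.
Attach number singular -ub → vazlushzauub.
Attach polarity negative -el → vazlushzauubel.
Apply vowel harmony: vazlushzauubel → vazlushzauubal.
Apply epenthesis: vazlushzauubal → vazlushuzauubal.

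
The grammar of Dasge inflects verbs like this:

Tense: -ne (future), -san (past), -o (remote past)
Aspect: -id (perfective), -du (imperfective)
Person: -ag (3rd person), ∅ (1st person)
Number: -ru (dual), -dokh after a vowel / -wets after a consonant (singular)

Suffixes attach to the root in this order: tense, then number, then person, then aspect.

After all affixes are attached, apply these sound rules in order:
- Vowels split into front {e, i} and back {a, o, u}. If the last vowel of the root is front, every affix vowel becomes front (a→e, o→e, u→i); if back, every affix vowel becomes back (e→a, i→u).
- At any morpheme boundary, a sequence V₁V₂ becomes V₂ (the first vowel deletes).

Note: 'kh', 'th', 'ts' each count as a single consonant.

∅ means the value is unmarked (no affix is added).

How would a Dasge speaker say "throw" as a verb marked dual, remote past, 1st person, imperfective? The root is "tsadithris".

tsadithriseridi

Attach tense remote past -o → tsadithriso.
Attach number dual -ru → tsadithrisoru.
person = 1st person: zero marking, form stays tsadithrisoru.
Attach aspect imperfective -du → tsadithrisorudu.
Apply vowel harmony: tsadithrisorudu → tsadithriseridi.
Vowel deletion: no change.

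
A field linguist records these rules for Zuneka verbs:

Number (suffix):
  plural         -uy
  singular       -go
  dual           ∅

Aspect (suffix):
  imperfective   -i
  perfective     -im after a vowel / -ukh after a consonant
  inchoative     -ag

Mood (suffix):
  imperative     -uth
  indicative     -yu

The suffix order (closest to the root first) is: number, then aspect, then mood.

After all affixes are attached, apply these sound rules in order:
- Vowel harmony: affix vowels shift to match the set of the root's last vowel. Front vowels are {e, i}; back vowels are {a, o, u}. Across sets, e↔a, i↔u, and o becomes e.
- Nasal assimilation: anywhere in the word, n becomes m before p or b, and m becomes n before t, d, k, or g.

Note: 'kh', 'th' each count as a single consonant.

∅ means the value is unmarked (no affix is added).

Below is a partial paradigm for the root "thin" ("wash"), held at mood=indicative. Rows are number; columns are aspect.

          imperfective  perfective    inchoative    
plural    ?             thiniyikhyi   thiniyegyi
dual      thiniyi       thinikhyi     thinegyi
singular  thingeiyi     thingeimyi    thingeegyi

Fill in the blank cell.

Attach number plural -uy → thinuy.
Attach aspect imperfective -i → thinuyi.
Attach mood indicative -yu → thinuyiyu.
Apply vowel harmony: thinuyiyu → thiniyiyi.
Nasal assimilation: no change.

thiniyiyi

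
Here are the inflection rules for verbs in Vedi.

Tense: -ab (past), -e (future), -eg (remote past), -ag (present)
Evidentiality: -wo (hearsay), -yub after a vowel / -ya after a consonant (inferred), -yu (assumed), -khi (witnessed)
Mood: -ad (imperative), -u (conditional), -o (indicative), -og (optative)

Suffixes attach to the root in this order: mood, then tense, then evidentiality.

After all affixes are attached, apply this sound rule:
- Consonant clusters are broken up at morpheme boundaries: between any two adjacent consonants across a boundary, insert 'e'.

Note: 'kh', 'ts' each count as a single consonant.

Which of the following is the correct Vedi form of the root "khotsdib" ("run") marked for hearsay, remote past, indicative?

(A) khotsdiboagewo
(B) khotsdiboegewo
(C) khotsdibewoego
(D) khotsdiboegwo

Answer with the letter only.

Attach mood indicative -o → khotsdibo.
Attach tense remote past -eg → khotsdiboeg.
Attach evidentiality hearsay -wo → khotsdiboegwo.
Apply epenthesis: khotsdiboegwo → khotsdiboegewo.
So the correct form is khotsdiboegewo, option (B).
(D) khotsdiboegwo is wrong: it fails to apply the sound rule(s).
(A) khotsdiboagewo is wrong: it uses present instead of remote past for tense.
(C) khotsdibewoego is wrong: it has the affixes in the wrong order.

B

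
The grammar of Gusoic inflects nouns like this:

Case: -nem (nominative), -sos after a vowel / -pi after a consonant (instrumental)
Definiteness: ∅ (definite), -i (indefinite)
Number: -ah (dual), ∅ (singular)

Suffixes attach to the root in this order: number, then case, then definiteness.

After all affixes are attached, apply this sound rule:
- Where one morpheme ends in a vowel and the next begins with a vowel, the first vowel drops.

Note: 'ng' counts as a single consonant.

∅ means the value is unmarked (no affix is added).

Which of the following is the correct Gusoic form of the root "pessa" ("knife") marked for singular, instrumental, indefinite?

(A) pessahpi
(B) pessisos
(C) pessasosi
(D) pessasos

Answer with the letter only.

number = singular: zero marking, form stays pessa.
Attach case instrumental -sos (after vowel 'a') → pessasos.
Attach definiteness indefinite -i → pessasosi.
Vowel deletion: no change.
So the correct form is pessasosi, option (C).
(A) pessahpi is wrong: it uses dual instead of singular for number.
(B) pessisos is wrong: it has the affixes in the wrong order.
(D) pessasos is wrong: it uses definite instead of indefinite for definiteness.

C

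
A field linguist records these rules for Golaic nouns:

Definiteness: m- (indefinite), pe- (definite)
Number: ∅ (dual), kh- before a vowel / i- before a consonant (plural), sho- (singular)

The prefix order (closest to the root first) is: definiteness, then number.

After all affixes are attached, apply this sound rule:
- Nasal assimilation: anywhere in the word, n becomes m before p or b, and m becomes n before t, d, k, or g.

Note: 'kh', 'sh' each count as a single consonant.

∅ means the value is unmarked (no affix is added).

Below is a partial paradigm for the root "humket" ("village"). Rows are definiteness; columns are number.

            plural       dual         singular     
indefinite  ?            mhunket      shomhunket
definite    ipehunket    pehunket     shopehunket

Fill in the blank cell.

imhunket

Attach definiteness indefinite m- → mhumket.
Attach number plural i- (before consonant 'm') → imhumket.
Apply nasal assimilation: imhumket → imhunket.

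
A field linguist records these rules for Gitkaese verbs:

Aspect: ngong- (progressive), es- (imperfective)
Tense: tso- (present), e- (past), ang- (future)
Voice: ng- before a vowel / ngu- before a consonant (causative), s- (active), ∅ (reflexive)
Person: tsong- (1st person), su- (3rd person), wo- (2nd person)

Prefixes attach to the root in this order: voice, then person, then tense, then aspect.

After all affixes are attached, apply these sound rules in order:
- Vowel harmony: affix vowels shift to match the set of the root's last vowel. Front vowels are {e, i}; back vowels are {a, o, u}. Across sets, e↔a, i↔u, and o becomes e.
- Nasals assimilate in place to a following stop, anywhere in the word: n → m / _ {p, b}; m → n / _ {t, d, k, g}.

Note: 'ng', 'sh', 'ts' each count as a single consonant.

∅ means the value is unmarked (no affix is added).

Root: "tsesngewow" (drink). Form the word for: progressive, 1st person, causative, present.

ngongtsotsongngutsesngewow

Attach voice causative ngu- (before consonant 'ts') → ngutsesngewow.
Attach person 1st person tsong- → tsongngutsesngewow.
Attach tense present tso- → tsotsongngutsesngewow.
Attach aspect progressive ngong- → ngongtsotsongngutsesngewow.
Vowel harmony: no change.
Nasal assimilation: no change.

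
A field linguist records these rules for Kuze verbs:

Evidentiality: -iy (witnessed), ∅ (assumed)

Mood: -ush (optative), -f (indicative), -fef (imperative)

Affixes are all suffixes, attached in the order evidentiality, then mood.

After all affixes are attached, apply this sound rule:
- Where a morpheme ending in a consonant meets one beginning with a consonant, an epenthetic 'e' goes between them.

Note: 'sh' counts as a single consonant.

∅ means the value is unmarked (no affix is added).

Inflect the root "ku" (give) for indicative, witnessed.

Attach evidentiality witnessed -iy → kuiy.
Attach mood indicative -f → kuiyf.
Apply epenthesis: kuiyf → kuiyef.

kuiyef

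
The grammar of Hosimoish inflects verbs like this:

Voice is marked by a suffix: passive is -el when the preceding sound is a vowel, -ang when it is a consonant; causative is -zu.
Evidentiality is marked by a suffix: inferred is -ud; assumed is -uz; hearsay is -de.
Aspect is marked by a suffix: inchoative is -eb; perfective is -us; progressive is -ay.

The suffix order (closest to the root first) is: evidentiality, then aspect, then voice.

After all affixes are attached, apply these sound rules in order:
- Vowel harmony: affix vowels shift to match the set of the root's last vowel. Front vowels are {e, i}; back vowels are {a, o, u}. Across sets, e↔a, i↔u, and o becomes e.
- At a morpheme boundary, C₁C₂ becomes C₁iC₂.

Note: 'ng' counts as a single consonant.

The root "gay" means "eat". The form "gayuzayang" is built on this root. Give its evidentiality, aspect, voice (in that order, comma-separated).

assumed, progressive, passive

Segment: gay-uz-ay-ang.
evidentiality: -uz → assumed.
aspect: -ay → progressive.
voice: -el/ang → passive.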